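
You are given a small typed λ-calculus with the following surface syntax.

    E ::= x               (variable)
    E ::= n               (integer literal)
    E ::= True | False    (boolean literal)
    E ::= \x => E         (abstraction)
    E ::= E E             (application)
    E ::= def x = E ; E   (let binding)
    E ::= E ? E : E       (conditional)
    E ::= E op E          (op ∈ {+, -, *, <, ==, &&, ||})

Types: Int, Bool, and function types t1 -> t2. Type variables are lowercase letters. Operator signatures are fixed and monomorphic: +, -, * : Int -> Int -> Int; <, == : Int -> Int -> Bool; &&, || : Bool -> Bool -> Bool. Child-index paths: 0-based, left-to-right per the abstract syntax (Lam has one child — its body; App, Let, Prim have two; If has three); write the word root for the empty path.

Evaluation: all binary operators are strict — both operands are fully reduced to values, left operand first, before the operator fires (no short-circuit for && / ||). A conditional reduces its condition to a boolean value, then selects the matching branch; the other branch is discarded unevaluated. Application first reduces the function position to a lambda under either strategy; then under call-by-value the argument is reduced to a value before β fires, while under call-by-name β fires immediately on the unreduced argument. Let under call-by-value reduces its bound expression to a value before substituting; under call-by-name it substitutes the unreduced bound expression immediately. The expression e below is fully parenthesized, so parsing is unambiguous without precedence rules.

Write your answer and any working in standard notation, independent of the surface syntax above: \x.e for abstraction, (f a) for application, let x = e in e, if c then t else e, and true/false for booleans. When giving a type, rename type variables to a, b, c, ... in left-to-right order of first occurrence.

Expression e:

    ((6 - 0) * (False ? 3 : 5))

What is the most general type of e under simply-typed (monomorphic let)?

Trace:
  unify Int ~ Int
  unify Int ~ Int
  unify Int ~ Int
  unify Bool ~ Bool
  unify Int ~ Int
  unify Int ~ Int

Answer: Int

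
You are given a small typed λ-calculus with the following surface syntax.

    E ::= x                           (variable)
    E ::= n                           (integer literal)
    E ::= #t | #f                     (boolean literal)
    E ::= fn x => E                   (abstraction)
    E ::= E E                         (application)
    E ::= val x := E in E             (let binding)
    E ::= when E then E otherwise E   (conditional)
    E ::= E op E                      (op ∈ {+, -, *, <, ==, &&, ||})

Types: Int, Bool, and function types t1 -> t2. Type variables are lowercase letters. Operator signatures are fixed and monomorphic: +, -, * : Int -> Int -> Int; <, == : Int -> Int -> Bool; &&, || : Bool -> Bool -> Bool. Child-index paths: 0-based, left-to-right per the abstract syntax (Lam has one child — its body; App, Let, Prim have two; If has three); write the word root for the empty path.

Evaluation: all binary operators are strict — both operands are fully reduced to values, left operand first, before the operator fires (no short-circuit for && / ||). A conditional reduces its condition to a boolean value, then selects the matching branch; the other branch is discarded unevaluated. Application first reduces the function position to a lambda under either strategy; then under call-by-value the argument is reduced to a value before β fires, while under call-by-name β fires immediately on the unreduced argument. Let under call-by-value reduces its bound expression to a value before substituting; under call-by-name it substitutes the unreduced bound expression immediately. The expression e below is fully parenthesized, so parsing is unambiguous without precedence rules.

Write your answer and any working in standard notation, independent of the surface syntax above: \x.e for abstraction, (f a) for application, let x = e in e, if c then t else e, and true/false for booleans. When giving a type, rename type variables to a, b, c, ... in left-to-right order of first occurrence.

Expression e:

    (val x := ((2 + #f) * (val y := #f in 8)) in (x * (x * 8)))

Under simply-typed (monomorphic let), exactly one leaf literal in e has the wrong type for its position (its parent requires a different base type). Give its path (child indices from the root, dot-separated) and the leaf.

Answer: 0.0.1 : false

Working:
  unify Int ~ Int
  unify Bool ~ Int
  FAIL: mismatch Bool ~ Int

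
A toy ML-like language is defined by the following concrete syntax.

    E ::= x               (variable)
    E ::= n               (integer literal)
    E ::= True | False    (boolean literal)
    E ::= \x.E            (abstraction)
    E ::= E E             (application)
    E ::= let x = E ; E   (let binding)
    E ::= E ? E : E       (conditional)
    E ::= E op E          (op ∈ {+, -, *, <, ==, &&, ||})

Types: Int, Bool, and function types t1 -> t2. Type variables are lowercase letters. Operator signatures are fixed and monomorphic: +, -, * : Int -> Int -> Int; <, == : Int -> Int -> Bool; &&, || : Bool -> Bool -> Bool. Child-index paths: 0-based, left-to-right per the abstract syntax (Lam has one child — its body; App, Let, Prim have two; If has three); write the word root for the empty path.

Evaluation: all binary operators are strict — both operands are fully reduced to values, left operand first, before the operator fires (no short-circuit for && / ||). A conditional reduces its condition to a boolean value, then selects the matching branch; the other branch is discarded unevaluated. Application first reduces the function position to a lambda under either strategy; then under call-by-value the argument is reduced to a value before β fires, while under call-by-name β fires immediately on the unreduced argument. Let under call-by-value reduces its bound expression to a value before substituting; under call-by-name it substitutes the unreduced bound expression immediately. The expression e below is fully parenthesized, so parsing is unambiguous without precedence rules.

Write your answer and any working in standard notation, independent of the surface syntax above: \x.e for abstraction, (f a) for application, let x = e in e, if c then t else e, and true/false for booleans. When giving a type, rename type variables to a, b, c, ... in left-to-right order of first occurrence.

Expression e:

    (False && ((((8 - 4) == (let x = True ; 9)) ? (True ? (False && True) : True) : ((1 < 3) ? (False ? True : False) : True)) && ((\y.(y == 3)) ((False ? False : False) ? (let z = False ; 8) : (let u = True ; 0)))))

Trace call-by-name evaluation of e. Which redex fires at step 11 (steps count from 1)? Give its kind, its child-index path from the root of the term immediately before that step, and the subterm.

Answer: let at 1.1.0 : (let u = true in 0)

Working:
step 0: (false && ((if ((8 - 4) == (let x = true in 9)) then (if true then (false && true) else true) else (if (1 < 3) then (if false then true else false) else true)) && ((\y.(y == 3)) (if (if false then false else false) then (let z = false in 8) else (let u = true in 0)))))
step 1: [delta@1.0.0.0] (false && ((if (4 == (let x = true in 9)) then (if true then (false && true) else true) else (if (1 < 3) then (if false then true else false) else true)) && ((\y.(y == 3)) (if (if false then false else false) then (let z = false in 8) else (let u = true in 0)))))
step 2: [let@1.0.0.1] (false && ((if (4 == 9) then (if true then (false && true) else true) else (if (1 < 3) then (if false then true else false) else true)) && ((\y.(y == 3)) (if (if false then false else false) then (let z = false in 8) else (let u = true in 0)))))
step 3: [delta@1.0.0] (false && ((if false then (if true then (false && true) else true) else (if (1 < 3) then (if false then true else false) else true)) && ((\y.(y == 3)) (if (if false then false else false) then (let z = false in 8) else (let u = true in 0)))))
step 4: [if@1.0] (false && ((if (1 < 3) then (if false then true else false) else true) && ((\y.(y == 3)) (if (if false then false else false) then (let z = false in 8) else (let u = true in 0)))))
step 5: [delta@1.0.0] (false && ((if true then (if false then true else false) else true) && ((\y.(y == 3)) (if (if false then false else false) then (let z = false in 8) else (let u = true in 0)))))
step 6: [if@1.0] (false && ((if false then true else false) && ((\y.(y == 3)) (if (if false then false else false) then (let z = false in 8) else (let u = true in 0)))))
step 7: [if@1.0] (false && (false && ((\y.(y == 3)) (if (if false then false else false) then (let z = false in 8) else (let u = true in 0)))))
step 8: [beta@1.1] (false && (false && ((if (if false then false else false) then (let z = false in 8) else (let u = true in 0)) == 3)))
step 9: [if@1.1.0.0] (false && (false && ((if false then (let z = false in 8) else (let u = true in 0)) == 3)))
step 10: [if@1.1.0] (false && (false && ((let u = true in 0) == 3)))
step 11: [let@1.1.0] (false && (false && (0 == 3)))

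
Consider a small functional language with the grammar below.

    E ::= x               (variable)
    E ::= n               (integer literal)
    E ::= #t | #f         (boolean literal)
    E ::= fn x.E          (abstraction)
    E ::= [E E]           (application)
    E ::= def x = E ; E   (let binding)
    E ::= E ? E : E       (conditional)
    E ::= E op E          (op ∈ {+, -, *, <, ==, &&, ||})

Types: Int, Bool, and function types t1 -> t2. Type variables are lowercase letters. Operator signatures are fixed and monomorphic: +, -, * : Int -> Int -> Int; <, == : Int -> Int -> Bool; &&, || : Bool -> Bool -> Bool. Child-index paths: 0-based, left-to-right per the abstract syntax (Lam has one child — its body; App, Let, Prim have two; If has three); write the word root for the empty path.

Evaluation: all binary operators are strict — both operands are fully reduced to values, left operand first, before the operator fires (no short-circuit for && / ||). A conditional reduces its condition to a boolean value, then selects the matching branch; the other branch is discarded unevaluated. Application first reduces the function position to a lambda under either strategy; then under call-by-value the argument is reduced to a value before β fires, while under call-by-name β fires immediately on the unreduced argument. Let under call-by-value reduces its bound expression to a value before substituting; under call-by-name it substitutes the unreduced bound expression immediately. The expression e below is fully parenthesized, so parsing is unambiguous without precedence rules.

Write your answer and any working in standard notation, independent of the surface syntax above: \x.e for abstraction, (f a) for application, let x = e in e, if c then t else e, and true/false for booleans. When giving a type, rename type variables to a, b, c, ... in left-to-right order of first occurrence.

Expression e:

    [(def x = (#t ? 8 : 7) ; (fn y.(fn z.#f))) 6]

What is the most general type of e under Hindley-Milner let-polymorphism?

Answer: a -> Bool

Derivation:
  unify Bool ~ Bool
  unify Int ~ Int
let x : Int
\z._ : b -> Bool
\y._ : a -> b -> Bool
  unify a -> b -> Bool ~ Int -> c
  unify a ~ Int
  unify b -> Bool ~ c
_ _ : b -> Bool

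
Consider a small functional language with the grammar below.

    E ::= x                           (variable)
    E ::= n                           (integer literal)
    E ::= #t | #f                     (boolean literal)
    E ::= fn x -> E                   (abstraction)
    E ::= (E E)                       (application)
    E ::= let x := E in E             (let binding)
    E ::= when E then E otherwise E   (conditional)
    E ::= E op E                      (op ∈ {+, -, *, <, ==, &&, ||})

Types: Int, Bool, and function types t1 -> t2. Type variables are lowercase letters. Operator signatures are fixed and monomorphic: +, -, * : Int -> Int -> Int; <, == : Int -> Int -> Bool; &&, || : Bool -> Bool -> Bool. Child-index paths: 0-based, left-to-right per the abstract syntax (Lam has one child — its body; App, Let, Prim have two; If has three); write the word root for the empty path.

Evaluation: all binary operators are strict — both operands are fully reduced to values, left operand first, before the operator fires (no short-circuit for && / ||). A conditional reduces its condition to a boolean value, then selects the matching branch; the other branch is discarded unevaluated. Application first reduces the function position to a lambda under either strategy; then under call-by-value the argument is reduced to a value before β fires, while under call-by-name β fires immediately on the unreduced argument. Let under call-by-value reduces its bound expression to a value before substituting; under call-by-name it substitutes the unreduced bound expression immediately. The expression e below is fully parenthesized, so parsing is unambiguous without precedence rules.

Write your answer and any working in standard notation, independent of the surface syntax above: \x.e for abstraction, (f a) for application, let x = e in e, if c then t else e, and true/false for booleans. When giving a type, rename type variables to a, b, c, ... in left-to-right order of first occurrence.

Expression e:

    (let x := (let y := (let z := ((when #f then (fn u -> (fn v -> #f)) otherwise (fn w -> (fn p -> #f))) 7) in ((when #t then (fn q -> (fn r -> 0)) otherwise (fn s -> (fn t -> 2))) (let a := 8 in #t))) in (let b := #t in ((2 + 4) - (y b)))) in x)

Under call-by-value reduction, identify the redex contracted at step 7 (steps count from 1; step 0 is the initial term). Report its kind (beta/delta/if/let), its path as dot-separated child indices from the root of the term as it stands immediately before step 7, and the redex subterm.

Answer: let at 0 : (let y = (\r.0) in (let b = true in ((2 + 4) - (y b))))

Trace:
step 0: (let x = (let y = (let z = ((if false then (\u.(\v.false)) else (\w.(\p.false))) 7) in ((if true then (\q.(\r.0)) else (\s.(\t.2))) (let a = 8 in true))) in (let b = true in ((2 + 4) - (y b)))) in x)
step 1: [if@0.0.0.0] (let x = (let y = (let z = ((\w.(\p.false)) 7) in ((if true then (\q.(\r.0)) else (\s.(\t.2))) (let a = 8 in true))) in (let b = true in ((2 + 4) - (y b)))) in x)
step 2: [beta@0.0.0] (let x = (let y = (let z = (\p.false) in ((if true then (\q.(\r.0)) else (\s.(\t.2))) (let a = 8 in true))) in (let b = true in ((2 + 4) - (y b)))) in x)
step 3: [let@0.0] (let x = (let y = ((if true then (\q.(\r.0)) else (\s.(\t.2))) (let a = 8 in true)) in (let b = true in ((2 + 4) - (y b)))) in x)
step 4: [if@0.0.0] (let x = (let y = ((\q.(\r.0)) (let a = 8 in true)) in (let b = true in ((2 + 4) - (y b)))) in x)
step 5: [let@0.0.1] (let x = (let y = ((\q.(\r.0)) true) in (let b = true in ((2 + 4) - (y b)))) in x)
step 6: [beta@0.0] (let x = (let y = (\r.0) in (let b = true in ((2 + 4) - (y b)))) in x)
step 7: [let@0] (let x = (let b = true in ((2 + 4) - ((\r.0) b))) in x)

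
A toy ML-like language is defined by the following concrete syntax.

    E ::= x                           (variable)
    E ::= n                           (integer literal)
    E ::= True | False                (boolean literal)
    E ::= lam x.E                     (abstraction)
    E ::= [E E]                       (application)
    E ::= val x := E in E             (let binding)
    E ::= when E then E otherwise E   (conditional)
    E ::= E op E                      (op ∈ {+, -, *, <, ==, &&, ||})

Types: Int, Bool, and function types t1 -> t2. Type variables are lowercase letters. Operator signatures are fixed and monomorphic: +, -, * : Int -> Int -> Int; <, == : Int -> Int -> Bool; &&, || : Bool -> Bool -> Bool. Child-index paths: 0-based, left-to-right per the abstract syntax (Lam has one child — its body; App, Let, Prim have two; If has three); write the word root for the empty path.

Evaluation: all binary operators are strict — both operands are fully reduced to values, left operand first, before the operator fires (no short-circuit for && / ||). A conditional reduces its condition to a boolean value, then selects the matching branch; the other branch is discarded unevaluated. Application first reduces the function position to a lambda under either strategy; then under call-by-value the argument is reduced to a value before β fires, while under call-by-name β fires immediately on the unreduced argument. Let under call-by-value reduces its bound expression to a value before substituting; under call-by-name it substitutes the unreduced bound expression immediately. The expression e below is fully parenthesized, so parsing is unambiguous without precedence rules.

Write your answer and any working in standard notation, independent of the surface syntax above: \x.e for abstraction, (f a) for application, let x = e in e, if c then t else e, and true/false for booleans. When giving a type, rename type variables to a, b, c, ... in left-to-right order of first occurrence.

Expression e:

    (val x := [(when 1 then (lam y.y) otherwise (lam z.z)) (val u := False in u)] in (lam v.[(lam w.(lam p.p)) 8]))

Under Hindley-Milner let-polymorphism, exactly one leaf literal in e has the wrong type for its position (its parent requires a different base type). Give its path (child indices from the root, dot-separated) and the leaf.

Trace:
  unify Int ~ Bool
  FAIL: mismatch Int ~ Bool

Answer: 0.0.0 : 1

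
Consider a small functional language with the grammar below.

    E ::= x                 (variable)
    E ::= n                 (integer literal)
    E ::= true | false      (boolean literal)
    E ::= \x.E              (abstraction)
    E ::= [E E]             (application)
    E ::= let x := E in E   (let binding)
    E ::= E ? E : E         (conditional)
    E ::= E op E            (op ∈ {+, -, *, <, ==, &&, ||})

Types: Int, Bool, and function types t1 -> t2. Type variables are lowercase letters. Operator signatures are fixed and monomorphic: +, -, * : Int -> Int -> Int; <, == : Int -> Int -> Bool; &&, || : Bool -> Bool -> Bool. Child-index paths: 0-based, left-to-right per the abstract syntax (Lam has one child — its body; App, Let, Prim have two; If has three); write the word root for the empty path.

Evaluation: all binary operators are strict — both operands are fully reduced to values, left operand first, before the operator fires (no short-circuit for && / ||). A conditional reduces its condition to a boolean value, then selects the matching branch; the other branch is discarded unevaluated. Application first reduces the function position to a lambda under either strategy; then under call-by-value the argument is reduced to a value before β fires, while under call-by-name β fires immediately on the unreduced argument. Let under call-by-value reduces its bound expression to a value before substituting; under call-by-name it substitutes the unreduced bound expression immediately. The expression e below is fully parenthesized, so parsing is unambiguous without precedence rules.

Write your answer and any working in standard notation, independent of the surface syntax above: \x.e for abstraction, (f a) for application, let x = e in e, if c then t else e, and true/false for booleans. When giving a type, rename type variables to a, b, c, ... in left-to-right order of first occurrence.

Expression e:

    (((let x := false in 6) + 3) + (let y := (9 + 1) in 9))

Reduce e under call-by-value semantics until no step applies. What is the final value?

Answer: 18

Trace:
step 0: (((let x = false in 6) + 3) + (let y = (9 + 1) in 9))
step 1: [let@0.0] ((6 + 3) + (let y = (9 + 1) in 9))
step 2: [delta@0] (9 + (let y = (9 + 1) in 9))
step 3: [delta@1.0] (9 + (let y = 10 in 9))
step 4: [let@1] (9 + 9)
step 5: [delta@root] 18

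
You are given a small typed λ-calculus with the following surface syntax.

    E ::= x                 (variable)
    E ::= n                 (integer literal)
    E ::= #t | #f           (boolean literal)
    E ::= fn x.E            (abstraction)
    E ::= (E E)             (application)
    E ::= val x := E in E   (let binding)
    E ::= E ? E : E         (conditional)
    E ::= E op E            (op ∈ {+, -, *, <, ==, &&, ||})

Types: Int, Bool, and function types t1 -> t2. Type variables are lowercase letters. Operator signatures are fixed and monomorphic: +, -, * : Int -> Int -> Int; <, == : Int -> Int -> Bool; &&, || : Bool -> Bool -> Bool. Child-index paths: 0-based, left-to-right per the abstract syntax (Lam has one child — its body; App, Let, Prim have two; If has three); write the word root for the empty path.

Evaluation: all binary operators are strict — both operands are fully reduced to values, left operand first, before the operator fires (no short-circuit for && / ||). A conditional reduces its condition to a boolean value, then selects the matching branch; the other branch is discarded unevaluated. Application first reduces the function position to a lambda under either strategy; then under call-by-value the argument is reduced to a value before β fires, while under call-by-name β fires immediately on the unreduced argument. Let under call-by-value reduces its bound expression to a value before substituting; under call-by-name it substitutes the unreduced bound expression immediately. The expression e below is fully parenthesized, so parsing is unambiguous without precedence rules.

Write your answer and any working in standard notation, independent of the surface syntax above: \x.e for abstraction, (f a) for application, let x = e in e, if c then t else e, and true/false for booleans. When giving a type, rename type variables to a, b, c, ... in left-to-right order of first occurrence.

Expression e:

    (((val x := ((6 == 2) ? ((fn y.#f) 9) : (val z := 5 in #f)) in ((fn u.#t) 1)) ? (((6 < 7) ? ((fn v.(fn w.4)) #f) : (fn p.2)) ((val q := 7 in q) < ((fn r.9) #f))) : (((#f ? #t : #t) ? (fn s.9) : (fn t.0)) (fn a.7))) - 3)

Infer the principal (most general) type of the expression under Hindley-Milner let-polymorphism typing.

Answer: Int

Trace:
  unify Int ~ Int
  unify Int ~ Int
  unify Bool ~ Bool
\y._ : a -> Bool
  unify a -> Bool ~ Int -> b
  unify a ~ Int
  unify Bool ~ b
_ _ : Bool
let z : Int
  unify Bool ~ Bool
let x : Bool
\u._ : c -> Bool
  unify c -> Bool ~ Int -> d
  unify c ~ Int
  unify Bool ~ d
_ _ : Bool
  unify Bool ~ Bool
  unify Int ~ Int
  unify Int ~ Int
  unify Bool ~ Bool
\w._ : f -> Int
\v._ : e -> f -> Int
  unify e -> f -> Int ~ Bool -> g
  unify e ~ Bool
  unify f -> Int ~ g
_ _ : f -> Int
\p._ : h -> Int
  unify f -> Int ~ h -> Int
  unify f ~ h
  unify Int ~ Int
let q : Int
q : Int
  unify Int ~ Int
\r._ : i -> Int
  unify i -> Int ~ Bool -> j
  unify i ~ Bool
  unify Int ~ j
_ _ : Int
  unify Int ~ Int
  unify h -> Int ~ Bool -> k
  unify h ~ Bool
  unify Int ~ k
_ _ : Int
  unify Bool ~ Bool
  unify Bool ~ Bool
  unify Bool ~ Bool
\s._ : l -> Int
\t._ : m -> Int
  unify l -> Int ~ m -> Int
  unify l ~ m
  unify Int ~ Int
\a._ : n -> Int
  unify m -> Int ~ (n -> Int) -> o
  unify m ~ n -> Int
  unify Int ~ o
_ _ : Int
  unify Int ~ Int
  unify Int ~ Int
  unify Int ~ Int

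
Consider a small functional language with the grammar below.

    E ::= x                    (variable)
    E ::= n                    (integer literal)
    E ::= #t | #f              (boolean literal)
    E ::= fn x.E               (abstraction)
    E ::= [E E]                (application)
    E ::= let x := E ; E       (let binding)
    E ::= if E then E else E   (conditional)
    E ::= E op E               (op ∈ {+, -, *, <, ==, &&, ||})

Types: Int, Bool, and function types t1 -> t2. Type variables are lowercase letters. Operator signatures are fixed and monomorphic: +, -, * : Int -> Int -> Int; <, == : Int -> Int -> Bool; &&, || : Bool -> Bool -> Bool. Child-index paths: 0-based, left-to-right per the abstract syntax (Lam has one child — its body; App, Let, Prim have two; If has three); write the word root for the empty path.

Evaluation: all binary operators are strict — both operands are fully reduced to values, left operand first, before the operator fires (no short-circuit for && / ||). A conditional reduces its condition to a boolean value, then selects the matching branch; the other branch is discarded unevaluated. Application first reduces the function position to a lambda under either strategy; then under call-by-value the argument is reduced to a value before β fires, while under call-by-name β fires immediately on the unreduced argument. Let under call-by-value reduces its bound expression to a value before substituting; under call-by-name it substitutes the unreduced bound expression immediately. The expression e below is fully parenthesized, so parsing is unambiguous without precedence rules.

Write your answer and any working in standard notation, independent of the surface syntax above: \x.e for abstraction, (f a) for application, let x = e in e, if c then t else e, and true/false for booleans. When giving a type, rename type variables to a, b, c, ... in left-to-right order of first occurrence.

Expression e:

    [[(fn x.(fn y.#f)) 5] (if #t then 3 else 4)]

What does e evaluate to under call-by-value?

Answer: false

Working:
step 0: (((\x.(\y.false)) 5) (if true then 3 else 4))
step 1: [beta@0] ((\y.false) (if true then 3 else 4))
step 2: [if@1] ((\y.false) 3)
step 3: [beta@root] false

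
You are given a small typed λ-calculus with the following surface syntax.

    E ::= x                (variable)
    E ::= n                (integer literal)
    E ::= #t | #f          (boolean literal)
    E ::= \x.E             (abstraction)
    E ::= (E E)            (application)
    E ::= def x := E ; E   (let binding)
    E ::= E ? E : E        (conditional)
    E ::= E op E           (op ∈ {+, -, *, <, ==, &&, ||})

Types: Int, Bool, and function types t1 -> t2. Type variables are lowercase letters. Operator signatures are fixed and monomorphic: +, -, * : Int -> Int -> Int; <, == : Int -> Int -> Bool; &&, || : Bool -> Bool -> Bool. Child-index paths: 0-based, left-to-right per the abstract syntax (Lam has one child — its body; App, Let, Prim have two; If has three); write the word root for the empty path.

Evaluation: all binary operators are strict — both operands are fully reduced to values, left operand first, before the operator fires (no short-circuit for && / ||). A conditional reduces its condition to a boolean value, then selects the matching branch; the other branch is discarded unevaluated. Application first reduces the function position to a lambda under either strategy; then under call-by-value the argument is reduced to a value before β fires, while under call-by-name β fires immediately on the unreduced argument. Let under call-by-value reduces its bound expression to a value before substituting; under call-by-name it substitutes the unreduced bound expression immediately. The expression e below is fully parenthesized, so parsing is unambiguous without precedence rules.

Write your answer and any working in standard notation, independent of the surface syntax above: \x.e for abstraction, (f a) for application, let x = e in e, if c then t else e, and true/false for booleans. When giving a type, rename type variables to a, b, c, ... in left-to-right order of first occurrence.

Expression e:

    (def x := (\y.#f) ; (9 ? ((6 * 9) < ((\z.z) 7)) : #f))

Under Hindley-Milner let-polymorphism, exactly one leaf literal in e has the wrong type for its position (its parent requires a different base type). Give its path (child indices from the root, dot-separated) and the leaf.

Answer: 1.0 : 9

Derivation:
\y._ : a -> Bool
let x : forall. a -> Bool
  unify Int ~ Bool
  FAIL: mismatch Int ~ Bool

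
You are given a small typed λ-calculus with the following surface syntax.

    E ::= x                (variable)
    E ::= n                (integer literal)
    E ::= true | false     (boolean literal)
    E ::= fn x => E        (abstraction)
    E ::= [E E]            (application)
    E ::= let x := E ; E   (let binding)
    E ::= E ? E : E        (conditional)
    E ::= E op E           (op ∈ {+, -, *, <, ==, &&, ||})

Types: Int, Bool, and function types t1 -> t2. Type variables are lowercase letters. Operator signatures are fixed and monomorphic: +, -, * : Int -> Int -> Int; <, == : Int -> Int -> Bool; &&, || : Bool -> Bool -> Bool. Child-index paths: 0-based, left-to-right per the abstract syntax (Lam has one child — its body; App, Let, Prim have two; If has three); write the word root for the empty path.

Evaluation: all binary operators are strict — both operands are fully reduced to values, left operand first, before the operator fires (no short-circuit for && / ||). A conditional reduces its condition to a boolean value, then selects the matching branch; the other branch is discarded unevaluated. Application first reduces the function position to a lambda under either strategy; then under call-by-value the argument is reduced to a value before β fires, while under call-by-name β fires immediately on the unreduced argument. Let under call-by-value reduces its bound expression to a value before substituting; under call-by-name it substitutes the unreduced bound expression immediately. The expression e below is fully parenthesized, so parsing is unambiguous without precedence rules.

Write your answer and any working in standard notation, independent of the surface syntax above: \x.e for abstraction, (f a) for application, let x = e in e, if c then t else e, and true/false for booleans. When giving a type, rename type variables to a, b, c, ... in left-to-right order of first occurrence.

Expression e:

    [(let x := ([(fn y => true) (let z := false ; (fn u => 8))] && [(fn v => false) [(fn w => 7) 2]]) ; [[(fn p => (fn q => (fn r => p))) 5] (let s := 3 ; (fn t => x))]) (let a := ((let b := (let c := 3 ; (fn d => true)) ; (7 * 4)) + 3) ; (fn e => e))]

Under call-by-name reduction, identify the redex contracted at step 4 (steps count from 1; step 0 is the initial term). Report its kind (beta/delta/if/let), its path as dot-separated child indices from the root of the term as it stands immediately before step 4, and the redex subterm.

Trace:
step 0: ((let x = (((\y.true) (let z = false in (\u.8))) && ((\v.false) ((\w.7) 2))) in (((\p.(\q.(\r.p))) 5) (let s = 3 in (\t.x)))) (let a = ((let b = (let c = 3 in (\d.true)) in (7 * 4)) + 3) in (\e.e)))
step 1: [let@0] ((((\p.(\q.(\r.p))) 5) (let s = 3 in (\t.(((\y.true) (let z = false in (\u.8))) && ((\v.false) ((\w.7) 2)))))) (let a = ((let b = (let c = 3 in (\d.true)) in (7 * 4)) + 3) in (\e.e)))
step 2: [beta@0.0] (((\q.(\r.5)) (let s = 3 in (\t.(((\y.true) (let z = false in (\u.8))) && ((\v.false) ((\w.7) 2)))))) (let a = ((let b = (let c = 3 in (\d.true)) in (7 * 4)) + 3) in (\e.e)))
step 3: [beta@0] ((\r.5) (let a = ((let b = (let c = 3 in (\d.true)) in (7 * 4)) + 3) in (\e.e)))
step 4: [beta@root] 5

Answer: beta at root : ((\r.5) (let a = ((let b = (let c = 3 in (\d.true)) in (7 * 4)) + 3) in (\e.e)))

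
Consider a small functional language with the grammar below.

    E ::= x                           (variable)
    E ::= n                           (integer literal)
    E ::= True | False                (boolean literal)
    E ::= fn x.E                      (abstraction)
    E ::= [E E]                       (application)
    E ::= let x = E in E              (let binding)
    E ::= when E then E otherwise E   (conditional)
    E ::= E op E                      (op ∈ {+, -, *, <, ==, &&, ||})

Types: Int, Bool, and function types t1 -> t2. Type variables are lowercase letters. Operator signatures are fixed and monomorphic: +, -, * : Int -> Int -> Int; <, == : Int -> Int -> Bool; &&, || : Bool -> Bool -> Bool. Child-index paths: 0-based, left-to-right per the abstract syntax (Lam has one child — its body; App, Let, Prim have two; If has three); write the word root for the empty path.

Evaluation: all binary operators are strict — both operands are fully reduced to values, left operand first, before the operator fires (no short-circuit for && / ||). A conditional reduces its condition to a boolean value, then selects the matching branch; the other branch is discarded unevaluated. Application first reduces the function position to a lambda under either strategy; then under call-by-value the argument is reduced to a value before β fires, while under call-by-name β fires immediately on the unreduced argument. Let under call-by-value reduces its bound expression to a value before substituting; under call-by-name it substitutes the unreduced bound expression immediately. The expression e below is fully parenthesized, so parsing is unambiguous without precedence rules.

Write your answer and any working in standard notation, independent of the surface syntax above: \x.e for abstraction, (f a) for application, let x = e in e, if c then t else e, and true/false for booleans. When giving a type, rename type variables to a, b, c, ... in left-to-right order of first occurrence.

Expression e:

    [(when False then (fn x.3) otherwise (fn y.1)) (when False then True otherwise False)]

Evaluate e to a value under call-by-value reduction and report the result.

Answer: 1

Derivation:
step 0: ((if false then (\x.3) else (\y.1)) (if false then true else false))
step 1: [if@0] ((\y.1) (if false then true else false))
step 2: [if@1] ((\y.1) false)
step 3: [beta@root] 1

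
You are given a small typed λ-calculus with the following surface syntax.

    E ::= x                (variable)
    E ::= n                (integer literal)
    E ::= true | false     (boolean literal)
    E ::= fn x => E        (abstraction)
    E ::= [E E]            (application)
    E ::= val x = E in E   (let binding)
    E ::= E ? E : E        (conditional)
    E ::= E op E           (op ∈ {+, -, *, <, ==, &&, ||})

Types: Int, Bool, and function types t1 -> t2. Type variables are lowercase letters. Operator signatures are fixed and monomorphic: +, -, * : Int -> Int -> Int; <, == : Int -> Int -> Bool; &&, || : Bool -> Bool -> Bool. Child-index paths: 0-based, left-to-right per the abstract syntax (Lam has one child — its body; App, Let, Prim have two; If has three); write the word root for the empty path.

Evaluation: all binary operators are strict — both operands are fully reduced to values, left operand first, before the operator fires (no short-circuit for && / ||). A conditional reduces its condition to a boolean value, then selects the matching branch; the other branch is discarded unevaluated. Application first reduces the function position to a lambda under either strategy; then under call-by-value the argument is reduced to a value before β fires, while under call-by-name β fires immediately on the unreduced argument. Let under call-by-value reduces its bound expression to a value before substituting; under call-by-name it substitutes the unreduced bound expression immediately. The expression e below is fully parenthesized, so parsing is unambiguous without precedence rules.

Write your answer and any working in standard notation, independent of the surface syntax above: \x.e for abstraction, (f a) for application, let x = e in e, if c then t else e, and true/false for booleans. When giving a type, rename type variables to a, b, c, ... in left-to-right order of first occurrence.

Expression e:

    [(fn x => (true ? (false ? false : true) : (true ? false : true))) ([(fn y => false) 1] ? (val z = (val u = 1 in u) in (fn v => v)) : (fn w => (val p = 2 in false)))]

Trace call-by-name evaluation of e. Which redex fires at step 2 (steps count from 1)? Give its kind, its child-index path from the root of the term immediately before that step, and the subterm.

Working:
step 0: ((\x.(if true then (if false then false else true) else (if true then false else true))) (if ((\y.false) 1) then (let z = (let u = 1 in u) in (\v.v)) else (\w.(let p = 2 in false))))
step 1: [beta@root] (if true then (if false then false else true) else (if true then false else true))
step 2: [if@root] (if false then false else true)

Answer: if at root : (if true then (if false then false else true) else (if true then false else true))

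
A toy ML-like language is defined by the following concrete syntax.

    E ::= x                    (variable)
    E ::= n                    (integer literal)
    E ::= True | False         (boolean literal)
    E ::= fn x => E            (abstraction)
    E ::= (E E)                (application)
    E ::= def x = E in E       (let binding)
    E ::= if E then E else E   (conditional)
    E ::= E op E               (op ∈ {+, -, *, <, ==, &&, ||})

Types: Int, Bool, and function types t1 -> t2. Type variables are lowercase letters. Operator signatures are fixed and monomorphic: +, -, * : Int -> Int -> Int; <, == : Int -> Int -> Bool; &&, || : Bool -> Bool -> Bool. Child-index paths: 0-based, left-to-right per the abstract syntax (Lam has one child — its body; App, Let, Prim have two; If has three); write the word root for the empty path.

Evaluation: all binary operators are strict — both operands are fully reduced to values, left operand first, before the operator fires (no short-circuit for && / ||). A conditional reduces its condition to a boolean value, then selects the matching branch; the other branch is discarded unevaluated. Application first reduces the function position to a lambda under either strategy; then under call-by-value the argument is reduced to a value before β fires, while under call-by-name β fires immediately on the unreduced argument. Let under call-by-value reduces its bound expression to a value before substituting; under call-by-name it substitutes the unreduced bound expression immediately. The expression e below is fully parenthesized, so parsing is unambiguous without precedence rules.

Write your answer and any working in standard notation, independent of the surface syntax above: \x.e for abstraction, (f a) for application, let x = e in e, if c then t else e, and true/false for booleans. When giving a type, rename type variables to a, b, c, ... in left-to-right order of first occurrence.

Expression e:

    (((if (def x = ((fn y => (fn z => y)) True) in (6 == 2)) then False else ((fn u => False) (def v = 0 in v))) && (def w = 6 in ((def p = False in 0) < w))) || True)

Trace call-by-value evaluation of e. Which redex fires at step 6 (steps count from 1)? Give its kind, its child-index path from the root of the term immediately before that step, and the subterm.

Derivation:
step 0: (((if (let x = ((\y.(\z.y)) true) in (6 == 2)) then false else ((\u.false) (let v = 0 in v))) && (let w = 6 in ((let p = false in 0) < w))) || true)
step 1: [beta@0.0.0.0] (((if (let x = (\z.true) in (6 == 2)) then false else ((\u.false) (let v = 0 in v))) && (let w = 6 in ((let p = false in 0) < w))) || true)
step 2: [let@0.0.0] (((if (6 == 2) then false else ((\u.false) (let v = 0 in v))) && (let w = 6 in ((let p = false in 0) < w))) || true)
step 3: [delta@0.0.0] (((if false then false else ((\u.false) (let v = 0 in v))) && (let w = 6 in ((let p = false in 0) < w))) || true)
step 4: [if@0.0] ((((\u.false) (let v = 0 in v)) && (let w = 6 in ((let p = false in 0) < w))) || true)
step 5: [let@0.0.1] ((((\u.false) 0) && (let w = 6 in ((let p = false in 0) < w))) || true)
step 6: [beta@0.0] ((false && (let w = 6 in ((let p = false in 0) < w))) || true)

Answer: beta at 0.0 : ((\u.false) 0)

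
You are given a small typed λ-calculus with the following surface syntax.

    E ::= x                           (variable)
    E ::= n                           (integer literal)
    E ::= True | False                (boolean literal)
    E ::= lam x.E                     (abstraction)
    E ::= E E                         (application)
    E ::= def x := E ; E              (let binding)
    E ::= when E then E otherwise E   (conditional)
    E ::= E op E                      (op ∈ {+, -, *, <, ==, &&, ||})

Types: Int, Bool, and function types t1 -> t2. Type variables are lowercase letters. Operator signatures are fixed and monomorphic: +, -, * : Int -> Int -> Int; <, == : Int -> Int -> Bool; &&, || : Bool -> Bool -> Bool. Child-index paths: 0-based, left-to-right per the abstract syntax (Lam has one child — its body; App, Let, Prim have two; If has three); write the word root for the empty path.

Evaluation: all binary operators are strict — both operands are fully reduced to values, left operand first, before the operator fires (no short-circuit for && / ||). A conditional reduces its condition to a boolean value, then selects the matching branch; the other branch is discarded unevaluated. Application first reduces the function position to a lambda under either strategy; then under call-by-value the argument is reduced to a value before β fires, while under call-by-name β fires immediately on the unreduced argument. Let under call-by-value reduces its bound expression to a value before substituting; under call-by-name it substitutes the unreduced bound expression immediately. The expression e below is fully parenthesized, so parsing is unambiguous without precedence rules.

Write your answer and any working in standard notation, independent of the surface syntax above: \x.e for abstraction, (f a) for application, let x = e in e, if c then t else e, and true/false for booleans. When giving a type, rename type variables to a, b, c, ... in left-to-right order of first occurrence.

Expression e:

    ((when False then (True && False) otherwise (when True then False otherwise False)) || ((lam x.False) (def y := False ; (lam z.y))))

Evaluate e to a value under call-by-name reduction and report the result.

Working:
step 0: ((if false then (true && false) else (if true then false else false)) || ((\x.false) (let y = false in (\z.y))))
step 1: [if@0] ((if true then false else false) || ((\x.false) (let y = false in (\z.y))))
step 2: [if@0] (false || ((\x.false) (let y = false in (\z.y))))
step 3: [beta@1] (false || false)
step 4: [delta@root] false

Answer: false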